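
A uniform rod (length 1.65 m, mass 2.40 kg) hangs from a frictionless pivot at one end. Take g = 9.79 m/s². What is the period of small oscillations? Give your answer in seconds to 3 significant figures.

For a physical pendulum T = 2π√(I/(mgd)), with d = 0.8250 m from pivot to centre of mass.
I_cm = mL²/12 = 2.40 × 1.65²/12 = 0.5445 kg·m²; I = I_cm + md² = 0.5445 + 2.40 × 0.8250² = 2.178 kg·m².
T = 2π√(2.178/(2.40 × 9.79 × 0.8250)) = 2.11 s.

2.11 s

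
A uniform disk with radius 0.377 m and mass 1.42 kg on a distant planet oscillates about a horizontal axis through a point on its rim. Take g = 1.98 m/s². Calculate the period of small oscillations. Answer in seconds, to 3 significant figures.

I_cm = ½mr² = 0.1009 kg·m². The pivot is at distance d = 0.377 m from the centre of mass.
By the parallel-axis theorem, I = I_cm + md² = 0.1009 + 0.2018 = 0.3027 kg·m².
T = 2π√(I/(mgd)) = 2π√(0.3027/(1.42 × 1.98 × 0.377)) = 3.36 s.

3.36 s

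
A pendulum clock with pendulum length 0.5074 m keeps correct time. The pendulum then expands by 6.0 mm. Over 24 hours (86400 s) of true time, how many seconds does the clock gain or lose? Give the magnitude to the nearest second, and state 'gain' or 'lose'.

T ∝ √L, so T'/T = √(0.51340/0.5074) = 1.00590.
In 86400 s of true time the clock registers 86400/1.00590 = 85893.6 s, so it loses 506 s.

lose 506 s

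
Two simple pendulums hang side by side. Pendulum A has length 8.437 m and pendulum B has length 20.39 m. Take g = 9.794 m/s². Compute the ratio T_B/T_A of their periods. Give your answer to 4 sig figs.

1.555

T ∝ √L, so T_B/T_A = √(L_B/L_A) = √(20.39/8.437) = 1.555.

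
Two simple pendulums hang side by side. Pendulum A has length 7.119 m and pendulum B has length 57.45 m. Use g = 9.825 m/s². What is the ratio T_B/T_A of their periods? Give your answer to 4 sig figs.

T ∝ √L, so T_B/T_A = √(L_B/L_A) = √(57.45/7.119) = 2.841.

2.841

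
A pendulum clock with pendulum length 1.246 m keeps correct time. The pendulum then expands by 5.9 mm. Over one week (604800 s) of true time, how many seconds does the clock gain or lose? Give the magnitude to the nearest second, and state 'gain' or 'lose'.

lose 1427 s

T ∝ √L, so T'/T = √(1.25190/1.246) = 1.00236.
In 604800 s of true time the clock registers 604800/1.00236 = 603373.2 s, so it loses 1427 s.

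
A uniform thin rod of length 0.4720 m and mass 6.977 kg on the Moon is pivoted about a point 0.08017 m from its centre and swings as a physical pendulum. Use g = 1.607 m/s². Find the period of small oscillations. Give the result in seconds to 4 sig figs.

For a physical pendulum T = 2π√(I/(mgd)), with d = 0.080170 m from pivot to centre of mass.
I_cm = mL²/12 = 6.977 × 0.4720²/12 = 0.12953 kg·m²; I = I_cm + md² = 0.12953 + 6.977 × 0.080170² = 0.17437 kg·m².
T = 2π√(0.17437/(6.977 × 1.607 × 0.080170)) = 2.767 s.

2.767 s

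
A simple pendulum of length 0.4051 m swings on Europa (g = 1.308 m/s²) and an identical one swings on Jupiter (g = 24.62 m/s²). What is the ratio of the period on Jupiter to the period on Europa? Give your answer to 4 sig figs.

0.2305

T ∝ 1/√g, so T₂/T₁ = √(g₁/g₂) = √(1.308/24.62) = 0.2305.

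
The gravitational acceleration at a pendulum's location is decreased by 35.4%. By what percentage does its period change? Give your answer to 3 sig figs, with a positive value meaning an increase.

T ∝ 1/√g, so T'/T = 1/√(0.6460) = 1.244.
Percentage change in T = (1.244 − 1) × 100% = 24.4%.

24.4%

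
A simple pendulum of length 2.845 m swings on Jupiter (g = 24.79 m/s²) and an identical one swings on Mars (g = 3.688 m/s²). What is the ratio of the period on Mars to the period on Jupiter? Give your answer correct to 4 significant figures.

T ∝ 1/√g, so T₂/T₁ = √(g₁/g₂) = √(24.79/3.688) = 2.593.

2.593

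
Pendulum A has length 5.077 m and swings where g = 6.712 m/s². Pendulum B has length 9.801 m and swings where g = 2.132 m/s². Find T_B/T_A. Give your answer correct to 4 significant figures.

2.465

T = 2π√(L/g), so T_B/T_A = √((L_B/g_B)/(L_A/g_A)) = √((9.801/2.132)/(5.077/6.712)) = 2.465.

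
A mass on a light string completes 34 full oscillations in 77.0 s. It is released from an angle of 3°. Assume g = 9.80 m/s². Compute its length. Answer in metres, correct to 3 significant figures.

T = 77.0/34 = 2.265 s.
From T = 2π√(L/g), L = gT²/(4π²) = 9.80 × 2.265²/(4π²) = 1.27 m.

1.27 m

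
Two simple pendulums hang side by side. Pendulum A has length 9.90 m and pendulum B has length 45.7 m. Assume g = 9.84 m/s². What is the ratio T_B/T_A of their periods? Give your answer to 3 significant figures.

T ∝ √L, so T_B/T_A = √(L_B/L_A) = √(45.7/9.90) = 2.15.

2.15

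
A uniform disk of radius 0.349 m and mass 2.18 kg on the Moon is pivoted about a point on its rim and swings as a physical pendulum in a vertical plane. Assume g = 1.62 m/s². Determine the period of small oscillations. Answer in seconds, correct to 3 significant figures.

I_cm = ½mr² = 0.1328 kg·m². The pivot is at distance d = 0.349 m from the centre of mass.
By the parallel-axis theorem, I = I_cm + md² = 0.1328 + 0.2655 = 0.3983 kg·m².
T = 2π√(I/(mgd)) = 2π√(0.3983/(2.18 × 1.62 × 0.349)) = 3.57 s.

3.57 s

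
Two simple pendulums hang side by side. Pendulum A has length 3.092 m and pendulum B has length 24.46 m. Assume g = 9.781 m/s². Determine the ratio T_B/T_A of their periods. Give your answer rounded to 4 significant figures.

2.813

T ∝ √L, so T_B/T_A = √(L_B/L_A) = √(24.46/3.092) = 2.813.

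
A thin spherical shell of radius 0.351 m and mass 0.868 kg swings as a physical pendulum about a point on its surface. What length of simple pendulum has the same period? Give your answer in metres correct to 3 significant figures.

The equivalent simple-pendulum length is L_eq = I/(md), where I is about the pivot and d = 0.3510 m.
I_cm = (2/3)mR² = 0.07129 kg·m², so I = I_cm + md² = 0.07129 + 0.1069 = 0.1782 kg·m².
L_eq = 0.1782/(0.868 × 0.3510) = 0.585 m.

0.585 m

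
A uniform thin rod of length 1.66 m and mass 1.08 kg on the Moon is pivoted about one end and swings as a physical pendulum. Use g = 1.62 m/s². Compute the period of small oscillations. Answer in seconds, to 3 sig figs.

5.19 s

For a physical pendulum T = 2π√(I/(mgd)), with d = 0.8300 m from pivot to centre of mass.
I_cm = mL²/12 = 1.08 × 1.66²/12 = 0.2480 kg·m²; I = I_cm + md² = 0.2480 + 1.08 × 0.8300² = 0.9920 kg·m².
T = 2π√(0.9920/(1.08 × 1.62 × 0.8300)) = 5.19 s.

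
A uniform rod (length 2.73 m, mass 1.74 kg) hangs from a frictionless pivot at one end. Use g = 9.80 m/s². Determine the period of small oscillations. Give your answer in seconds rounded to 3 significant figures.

For a physical pendulum T = 2π√(I/(mgd)), with d = 1.365 m from pivot to centre of mass.
I_cm = mL²/12 = 1.74 × 2.73²/12 = 1.081 kg·m²; I = I_cm + md² = 1.081 + 1.74 × 1.365² = 4.323 kg·m².
T = 2π√(4.323/(1.74 × 9.80 × 1.365)) = 2.71 s.

2.71 s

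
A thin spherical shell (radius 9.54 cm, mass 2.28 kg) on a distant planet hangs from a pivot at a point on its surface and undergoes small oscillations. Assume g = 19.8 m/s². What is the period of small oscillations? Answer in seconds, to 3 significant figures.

0.563 s

I_cm = (2/3)mr² = 0.01383 kg·m². The pivot is at distance d = 0.0954 m from the centre of mass.
By the parallel-axis theorem, I = I_cm + md² = 0.01383 + 0.02075 = 0.03458 kg·m².
T = 2π√(I/(mgd)) = 2π√(0.03458/(2.28 × 19.8 × 0.0954)) = 0.563 s.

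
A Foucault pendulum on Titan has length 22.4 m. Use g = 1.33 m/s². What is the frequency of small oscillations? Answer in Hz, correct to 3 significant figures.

T = 2π√(L/g) = 2π√(22.4/1.33) = 25.79 s, so f = 1/T = 0.0388 Hz.

0.0388 Hz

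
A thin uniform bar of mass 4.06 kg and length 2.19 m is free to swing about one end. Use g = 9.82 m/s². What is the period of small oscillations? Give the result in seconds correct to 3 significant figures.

For a physical pendulum T = 2π√(I/(mgd)), with d = 1.095 m from pivot to centre of mass.
I_cm = mL²/12 = 4.06 × 2.19²/12 = 1.623 kg·m²; I = I_cm + md² = 1.623 + 4.06 × 1.095² = 6.491 kg·m².
T = 2π√(6.491/(4.06 × 9.82 × 1.095)) = 2.42 s.

2.42 s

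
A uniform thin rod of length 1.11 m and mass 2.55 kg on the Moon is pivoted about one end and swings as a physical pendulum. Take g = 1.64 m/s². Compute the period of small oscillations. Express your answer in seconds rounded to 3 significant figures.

For a physical pendulum T = 2π√(I/(mgd)), with d = 0.5550 m from pivot to centre of mass.
I_cm = mL²/12 = 2.55 × 1.11²/12 = 0.2618 kg·m²; I = I_cm + md² = 0.2618 + 2.55 × 0.5550² = 1.047 kg·m².
T = 2π√(1.047/(2.55 × 1.64 × 0.5550)) = 4.22 s.

4.22 s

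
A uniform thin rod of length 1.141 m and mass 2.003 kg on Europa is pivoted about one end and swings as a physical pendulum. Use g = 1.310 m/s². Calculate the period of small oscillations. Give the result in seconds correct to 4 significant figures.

4.788 s

For a physical pendulum T = 2π√(I/(mgd)), with d = 0.57050 m from pivot to centre of mass.
I_cm = mL²/12 = 2.003 × 1.141²/12 = 0.21731 kg·m²; I = I_cm + md² = 0.21731 + 2.003 × 0.57050² = 0.86922 kg·m².
T = 2π√(0.86922/(2.003 × 1.310 × 0.57050)) = 4.788 s.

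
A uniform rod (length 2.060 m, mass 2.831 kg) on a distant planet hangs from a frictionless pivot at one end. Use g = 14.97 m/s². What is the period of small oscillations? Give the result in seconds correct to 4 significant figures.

For a physical pendulum T = 2π√(I/(mgd)), with d = 1.0300 m from pivot to centre of mass.
I_cm = mL²/12 = 2.831 × 2.060²/12 = 1.0011 kg·m²; I = I_cm + md² = 1.0011 + 2.831 × 1.0300² = 4.0045 kg·m².
T = 2π√(4.0045/(2.831 × 14.97 × 1.0300)) = 1.903 s.

1.903 s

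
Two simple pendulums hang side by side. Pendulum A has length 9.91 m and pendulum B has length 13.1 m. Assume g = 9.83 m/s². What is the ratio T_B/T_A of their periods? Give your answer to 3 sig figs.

T ∝ √L, so T_B/T_A = √(L_B/L_A) = √(13.1/9.91) = 1.15.

1.15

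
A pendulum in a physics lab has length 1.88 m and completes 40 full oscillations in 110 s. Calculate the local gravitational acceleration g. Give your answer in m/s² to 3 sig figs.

T = 110/40 = 2.750 s.
From T = 2π√(L/g), g = 4π²L/T² = 4π² × 1.88/2.750² = 9.81 m/s².

9.81 m/s²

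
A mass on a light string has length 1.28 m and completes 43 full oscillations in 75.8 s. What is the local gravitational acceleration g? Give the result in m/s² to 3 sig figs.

16.3 m/s²

T = 75.8/43 = 1.763 s.
From T = 2π√(L/g), g = 4π²L/T² = 4π² × 1.28/1.763² = 16.3 m/s².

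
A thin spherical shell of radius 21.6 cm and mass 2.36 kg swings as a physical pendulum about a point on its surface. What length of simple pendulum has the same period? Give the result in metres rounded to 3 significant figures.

0.360 m

The equivalent simple-pendulum length is L_eq = I/(md), where I is about the pivot and d = 0.2160 m.
I_cm = (2/3)mR² = 0.07341 kg·m², so I = I_cm + md² = 0.07341 + 0.1101 = 0.1835 kg·m².
L_eq = 0.1835/(2.36 × 0.2160) = 0.360 m.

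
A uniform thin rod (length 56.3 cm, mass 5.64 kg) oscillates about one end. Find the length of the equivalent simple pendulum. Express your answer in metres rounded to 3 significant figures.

The equivalent simple-pendulum length is L_eq = I/(md), where I is about the pivot and d = 0.2815 m.
I_cm = (1/12)mL² = 0.1490 kg·m², so I = I_cm + md² = 0.1490 + 0.4469 = 0.5959 kg·m².
L_eq = 0.5959/(5.64 × 0.2815) = 0.375 m.

0.375 m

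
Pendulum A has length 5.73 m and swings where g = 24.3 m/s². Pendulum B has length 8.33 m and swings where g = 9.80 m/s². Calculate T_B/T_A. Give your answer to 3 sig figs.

T = 2π√(L/g), so T_B/T_A = √((L_B/g_B)/(L_A/g_A)) = √((8.33/9.80)/(5.73/24.3)) = 1.90.

1.90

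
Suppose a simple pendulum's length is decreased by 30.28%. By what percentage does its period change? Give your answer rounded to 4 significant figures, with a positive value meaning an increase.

T ∝ √L, so T'/T = √(0.69720) = 0.83499.
Percentage change in T = (0.83499 − 1) × 100% = -16.50%.

-16.50%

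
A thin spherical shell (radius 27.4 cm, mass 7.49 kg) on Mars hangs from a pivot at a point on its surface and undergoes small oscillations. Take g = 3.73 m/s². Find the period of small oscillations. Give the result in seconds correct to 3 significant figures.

2.20 s

I_cm = (2/3)mr² = 0.3749 kg·m². The pivot is at distance d = 0.274 m from the centre of mass.
By the parallel-axis theorem, I = I_cm + md² = 0.3749 + 0.5623 = 0.9372 kg·m².
T = 2π√(I/(mgd)) = 2π√(0.9372/(7.49 × 3.73 × 0.274)) = 2.20 s.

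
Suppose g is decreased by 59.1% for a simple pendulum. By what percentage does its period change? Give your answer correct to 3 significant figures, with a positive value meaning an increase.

T ∝ 1/√g, so T'/T = 1/√(0.4090) = 1.564.
Percentage change in T = (1.564 − 1) × 100% = 56.4%.

56.4%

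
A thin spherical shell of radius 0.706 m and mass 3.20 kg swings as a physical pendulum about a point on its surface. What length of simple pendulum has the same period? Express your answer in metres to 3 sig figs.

1.18 m

The equivalent simple-pendulum length is L_eq = I/(md), where I is about the pivot and d = 0.7060 m.
I_cm = (2/3)mR² = 1.063 kg·m², so I = I_cm + md² = 1.063 + 1.595 = 2.658 kg·m².
L_eq = 2.658/(3.20 × 0.7060) = 1.18 m.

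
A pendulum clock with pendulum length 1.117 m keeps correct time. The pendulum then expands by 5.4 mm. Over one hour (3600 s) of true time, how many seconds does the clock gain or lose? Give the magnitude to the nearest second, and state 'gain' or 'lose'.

T ∝ √L, so T'/T = √(1.12240/1.117) = 1.00241.
In 3600 s of true time the clock registers 3600/1.00241 = 3591.3 s, so it loses 9 s.

lose 9 s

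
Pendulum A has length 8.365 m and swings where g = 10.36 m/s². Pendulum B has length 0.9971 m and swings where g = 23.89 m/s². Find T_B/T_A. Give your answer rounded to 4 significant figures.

T = 2π√(L/g), so T_B/T_A = √((L_B/g_B)/(L_A/g_A)) = √((0.9971/23.89)/(8.365/10.36)) = 0.2274.

0.2274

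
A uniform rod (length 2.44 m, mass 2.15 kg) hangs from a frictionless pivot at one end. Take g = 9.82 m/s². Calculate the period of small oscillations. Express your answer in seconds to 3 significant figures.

2.56 s

For a physical pendulum T = 2π√(I/(mgd)), with d = 1.220 m from pivot to centre of mass.
I_cm = mL²/12 = 2.15 × 2.44²/12 = 1.067 kg·m²; I = I_cm + md² = 1.067 + 2.15 × 1.220² = 4.267 kg·m².
T = 2π√(4.267/(2.15 × 9.82 × 1.220)) = 2.56 s.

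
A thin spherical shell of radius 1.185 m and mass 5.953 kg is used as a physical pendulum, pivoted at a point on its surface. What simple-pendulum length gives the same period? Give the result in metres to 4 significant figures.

The equivalent simple-pendulum length is L_eq = I/(md), where I is about the pivot and d = 1.1850 m.
I_cm = (2/3)mR² = 5.5729 kg·m², so I = I_cm + md² = 5.5729 + 8.3594 = 13.932 kg·m².
L_eq = 13.932/(5.953 × 1.1850) = 1.975 m.

1.975 m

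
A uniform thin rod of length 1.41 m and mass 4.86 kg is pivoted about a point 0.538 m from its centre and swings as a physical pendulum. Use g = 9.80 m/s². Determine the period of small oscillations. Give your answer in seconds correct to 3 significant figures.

For a physical pendulum T = 2π√(I/(mgd)), with d = 0.5380 m from pivot to centre of mass.
I_cm = mL²/12 = 4.86 × 1.41²/12 = 0.8052 kg·m²; I = I_cm + md² = 0.8052 + 4.86 × 0.5380² = 2.212 kg·m².
T = 2π√(2.212/(4.86 × 9.80 × 0.5380)) = 1.85 s.

1.85 s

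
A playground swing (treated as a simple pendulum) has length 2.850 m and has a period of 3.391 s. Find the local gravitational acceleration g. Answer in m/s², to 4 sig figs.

From T = 2π√(L/g), g = 4π²L/T² = 4π² × 2.850/3.3910² = 9.785 m/s².

9.785 m/s²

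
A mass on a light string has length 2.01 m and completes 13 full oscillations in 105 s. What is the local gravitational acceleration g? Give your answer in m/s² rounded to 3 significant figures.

T = 105/13 = 8.077 s.
From T = 2π√(L/g), g = 4π²L/T² = 4π² × 2.01/8.077² = 1.22 m/s².

1.22 m/s²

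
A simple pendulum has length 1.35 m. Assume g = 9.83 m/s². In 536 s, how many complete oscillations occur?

230

T = 2π√(L/g) = 2π√(1.35/9.83) = 2.328 s.
Number of complete oscillations = ⌊536/2.328⌋ = ⌊230.2⌋ = 230.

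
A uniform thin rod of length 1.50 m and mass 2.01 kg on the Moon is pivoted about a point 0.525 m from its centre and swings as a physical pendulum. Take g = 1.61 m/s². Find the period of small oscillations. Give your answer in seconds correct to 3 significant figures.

For a physical pendulum T = 2π√(I/(mgd)), with d = 0.5250 m from pivot to centre of mass.
I_cm = mL²/12 = 2.01 × 1.50²/12 = 0.3769 kg·m²; I = I_cm + md² = 0.3769 + 2.01 × 0.5250² = 0.9309 kg·m².
T = 2π√(0.9309/(2.01 × 1.61 × 0.5250)) = 4.65 s.

4.65 s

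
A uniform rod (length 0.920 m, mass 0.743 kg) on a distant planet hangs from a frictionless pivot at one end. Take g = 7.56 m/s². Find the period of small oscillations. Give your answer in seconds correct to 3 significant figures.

For a physical pendulum T = 2π√(I/(mgd)), with d = 0.4600 m from pivot to centre of mass.
I_cm = mL²/12 = 0.743 × 0.920²/12 = 0.05241 kg·m²; I = I_cm + md² = 0.05241 + 0.743 × 0.4600² = 0.2096 kg·m².
T = 2π√(0.2096/(0.743 × 7.56 × 0.4600)) = 1.79 s.

1.79 s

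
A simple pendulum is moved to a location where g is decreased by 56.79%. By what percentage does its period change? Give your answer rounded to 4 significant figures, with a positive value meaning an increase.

T ∝ 1/√g, so T'/T = 1/√(0.43210) = 1.5213.
Percentage change in T = (1.5213 − 1) × 100% = 52.13%.

52.13%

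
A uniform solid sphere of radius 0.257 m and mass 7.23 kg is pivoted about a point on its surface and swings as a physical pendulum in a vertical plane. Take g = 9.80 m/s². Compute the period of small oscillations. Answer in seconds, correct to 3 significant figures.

I_cm = (2/5)mr² = 0.1910 kg·m². The pivot is at distance d = 0.257 m from the centre of mass.
By the parallel-axis theorem, I = I_cm + md² = 0.1910 + 0.4775 = 0.6685 kg·m².
T = 2π√(I/(mgd)) = 2π√(0.6685/(7.23 × 9.80 × 0.257)) = 1.20 s.

1.20 s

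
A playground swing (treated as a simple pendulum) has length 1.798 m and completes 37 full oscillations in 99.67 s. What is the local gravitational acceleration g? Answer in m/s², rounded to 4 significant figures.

9.782 m/s²

T = 99.67/37 = 2.6938 s.
From T = 2π√(L/g), g = 4π²L/T² = 4π² × 1.798/2.6938² = 9.782 m/s².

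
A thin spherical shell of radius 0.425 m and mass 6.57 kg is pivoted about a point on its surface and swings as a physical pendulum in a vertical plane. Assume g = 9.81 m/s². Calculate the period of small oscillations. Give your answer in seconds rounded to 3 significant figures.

I_cm = (2/3)mr² = 0.7911 kg·m². The pivot is at distance d = 0.425 m from the centre of mass.
By the parallel-axis theorem, I = I_cm + md² = 0.7911 + 1.187 = 1.978 kg·m².
T = 2π√(I/(mgd)) = 2π√(1.978/(6.57 × 9.81 × 0.425)) = 1.69 s.

1.69 s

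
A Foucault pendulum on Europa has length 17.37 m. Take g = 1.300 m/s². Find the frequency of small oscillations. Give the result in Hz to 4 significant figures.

T = 2π√(L/g) = 2π√(17.37/1.300) = 22.967 s, so f = 1/T = 0.04354 Hz.

0.04354 Hz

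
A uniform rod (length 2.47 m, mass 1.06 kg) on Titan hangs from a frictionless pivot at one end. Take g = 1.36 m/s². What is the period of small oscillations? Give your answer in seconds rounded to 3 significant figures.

6.91 s

For a physical pendulum T = 2π√(I/(mgd)), with d = 1.235 m from pivot to centre of mass.
I_cm = mL²/12 = 1.06 × 2.47²/12 = 0.5389 kg·m²; I = I_cm + md² = 0.5389 + 1.06 × 1.235² = 2.156 kg·m².
T = 2π√(2.156/(1.06 × 1.36 × 1.235)) = 6.91 s.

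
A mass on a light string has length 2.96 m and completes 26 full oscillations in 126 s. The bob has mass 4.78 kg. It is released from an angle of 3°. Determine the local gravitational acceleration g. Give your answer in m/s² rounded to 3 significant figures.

T = 126/26 = 4.846 s.
From T = 2π√(L/g), g = 4π²L/T² = 4π² × 2.96/4.846² = 4.98 m/s².

4.98 m/s²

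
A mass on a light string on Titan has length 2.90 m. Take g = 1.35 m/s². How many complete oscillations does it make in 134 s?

14

T = 2π√(L/g) = 2π√(2.90/1.35) = 9.209 s.
Number of complete oscillations = ⌊134/9.209⌋ = ⌊14.55⌋ = 14.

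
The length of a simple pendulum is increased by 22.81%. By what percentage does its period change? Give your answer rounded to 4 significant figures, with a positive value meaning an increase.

10.82%

T ∝ √L, so T'/T = √(1.2281) = 1.1082.
Percentage change in T = (1.1082 − 1) × 100% = 10.82%.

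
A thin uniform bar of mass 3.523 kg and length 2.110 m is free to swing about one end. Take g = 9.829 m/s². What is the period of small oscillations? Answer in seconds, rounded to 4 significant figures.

For a physical pendulum T = 2π√(I/(mgd)), with d = 1.0550 m from pivot to centre of mass.
I_cm = mL²/12 = 3.523 × 2.110²/12 = 1.3071 kg·m²; I = I_cm + md² = 1.3071 + 3.523 × 1.0550² = 5.2282 kg·m².
T = 2π√(5.2282/(3.523 × 9.829 × 1.0550)) = 2.377 s.

2.377 s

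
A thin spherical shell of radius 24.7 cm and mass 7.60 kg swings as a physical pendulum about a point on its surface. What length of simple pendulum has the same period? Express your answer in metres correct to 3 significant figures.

The equivalent simple-pendulum length is L_eq = I/(md), where I is about the pivot and d = 0.2470 m.
I_cm = (2/3)mR² = 0.3091 kg·m², so I = I_cm + md² = 0.3091 + 0.4637 = 0.7728 kg·m².
L_eq = 0.7728/(7.60 × 0.2470) = 0.412 m.

0.412 m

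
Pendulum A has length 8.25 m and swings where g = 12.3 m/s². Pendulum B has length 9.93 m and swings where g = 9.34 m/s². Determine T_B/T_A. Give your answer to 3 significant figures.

T = 2π√(L/g), so T_B/T_A = √((L_B/g_B)/(L_A/g_A)) = √((9.93/9.34)/(8.25/12.3)) = 1.26.

1.26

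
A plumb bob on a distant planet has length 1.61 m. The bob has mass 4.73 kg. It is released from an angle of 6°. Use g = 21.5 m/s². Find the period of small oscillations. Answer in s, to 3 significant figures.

1.72 s

T = 2π√(L/g) = 2π√(1.61/21.5) = 2π × 0.2736 = 1.72 s.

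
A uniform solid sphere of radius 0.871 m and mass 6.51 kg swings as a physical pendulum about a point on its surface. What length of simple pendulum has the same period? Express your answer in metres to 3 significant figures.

The equivalent simple-pendulum length is L_eq = I/(md), where I is about the pivot and d = 0.8710 m.
I_cm = (2/5)mR² = 1.976 kg·m², so I = I_cm + md² = 1.976 + 4.939 = 6.914 kg·m².
L_eq = 6.914/(6.51 × 0.8710) = 1.22 m.

1.22 m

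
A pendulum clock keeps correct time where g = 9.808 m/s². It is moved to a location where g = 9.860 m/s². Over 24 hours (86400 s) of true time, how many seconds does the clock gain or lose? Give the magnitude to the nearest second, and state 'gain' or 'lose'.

The clock's period scales as T ∝ 1/√g, so T'/T = √(9.808/9.860) = 0.997360.
In 86400 s of true time the clock registers 86400/0.997360 = 86628.7 s, so it gains 229 s.

gain 229 s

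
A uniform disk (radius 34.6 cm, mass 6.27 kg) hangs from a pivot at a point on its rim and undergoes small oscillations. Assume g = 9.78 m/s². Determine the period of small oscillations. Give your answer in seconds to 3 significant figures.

1.45 s

I_cm = ½mr² = 0.3753 kg·m². The pivot is at distance d = 0.346 m from the centre of mass.
By the parallel-axis theorem, I = I_cm + md² = 0.3753 + 0.7506 = 1.126 kg·m².
T = 2π√(I/(mgd)) = 2π√(1.126/(6.27 × 9.78 × 0.346)) = 1.45 s.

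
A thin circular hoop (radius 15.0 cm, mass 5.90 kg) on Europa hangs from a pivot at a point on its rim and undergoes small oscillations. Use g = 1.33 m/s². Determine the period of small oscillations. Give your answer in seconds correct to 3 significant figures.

I_cm = mr² = 0.1328 kg·m². The pivot is at distance d = 0.150 m from the centre of mass.
By the parallel-axis theorem, I = I_cm + md² = 0.1328 + 0.1328 = 0.2655 kg·m².
T = 2π√(I/(mgd)) = 2π√(0.2655/(5.90 × 1.33 × 0.150)) = 2.98 s.

2.98 s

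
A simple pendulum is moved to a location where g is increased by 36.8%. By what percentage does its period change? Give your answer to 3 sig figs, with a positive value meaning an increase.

-14.5%

T ∝ 1/√g, so T'/T = 1/√(1.368) = 0.8550.
Percentage change in T = (0.8550 − 1) × 100% = -14.5%.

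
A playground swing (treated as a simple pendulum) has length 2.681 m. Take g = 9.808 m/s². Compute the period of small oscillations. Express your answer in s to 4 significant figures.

T = 2π√(L/g) = 2π√(2.681/9.808) = 2π × 0.52283 = 3.285 s.

3.285 s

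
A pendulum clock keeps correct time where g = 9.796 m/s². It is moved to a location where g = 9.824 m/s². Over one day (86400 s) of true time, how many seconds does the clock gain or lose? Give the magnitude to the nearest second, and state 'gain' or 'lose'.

gain 123 s

The clock's period scales as T ∝ 1/√g, so T'/T = √(9.796/9.824) = 0.998574.
In 86400 s of true time the clock registers 86400/0.998574 = 86523.4 s, so it gains 123 s.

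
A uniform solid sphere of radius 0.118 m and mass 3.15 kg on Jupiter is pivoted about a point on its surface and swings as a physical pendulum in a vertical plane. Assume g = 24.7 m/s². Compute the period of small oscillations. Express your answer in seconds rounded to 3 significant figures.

I_cm = (2/5)mr² = 0.01754 kg·m². The pivot is at distance d = 0.118 m from the centre of mass.
By the parallel-axis theorem, I = I_cm + md² = 0.01754 + 0.04386 = 0.06140 kg·m².
T = 2π√(I/(mgd)) = 2π√(0.06140/(3.15 × 24.7 × 0.118)) = 0.514 s.

0.514 s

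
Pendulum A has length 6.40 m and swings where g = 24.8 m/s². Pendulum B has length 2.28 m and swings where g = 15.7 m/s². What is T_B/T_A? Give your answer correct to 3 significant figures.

T = 2π√(L/g), so T_B/T_A = √((L_B/g_B)/(L_A/g_A)) = √((2.28/15.7)/(6.40/24.8)) = 0.750.

0.750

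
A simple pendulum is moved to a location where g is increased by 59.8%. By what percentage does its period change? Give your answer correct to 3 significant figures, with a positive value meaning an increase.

-20.9%

T ∝ 1/√g, so T'/T = 1/√(1.598) = 0.7911.
Percentage change in T = (0.7911 − 1) × 100% = -20.9%.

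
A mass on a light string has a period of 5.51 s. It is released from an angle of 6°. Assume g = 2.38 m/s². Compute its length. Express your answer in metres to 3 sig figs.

From T = 2π√(L/g), L = gT²/(4π²) = 2.38 × 5.510²/(4π²) = 1.83 m.

1.83 m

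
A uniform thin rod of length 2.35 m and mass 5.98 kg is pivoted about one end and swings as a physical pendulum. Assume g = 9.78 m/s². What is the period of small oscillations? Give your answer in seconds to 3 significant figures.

For a physical pendulum T = 2π√(I/(mgd)), with d = 1.175 m from pivot to centre of mass.
I_cm = mL²/12 = 5.98 × 2.35²/12 = 2.752 kg·m²; I = I_cm + md² = 2.752 + 5.98 × 1.175² = 11.01 kg·m².
T = 2π√(11.01/(5.98 × 9.78 × 1.175)) = 2.51 s.

2.51 s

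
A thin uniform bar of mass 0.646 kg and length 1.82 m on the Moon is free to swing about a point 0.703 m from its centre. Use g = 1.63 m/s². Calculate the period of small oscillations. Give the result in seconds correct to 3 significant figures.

5.15 s

For a physical pendulum T = 2π√(I/(mgd)), with d = 0.7030 m from pivot to centre of mass.
I_cm = mL²/12 = 0.646 × 1.82²/12 = 0.1783 kg·m²; I = I_cm + md² = 0.1783 + 0.646 × 0.7030² = 0.4976 kg·m².
T = 2π√(0.4976/(0.646 × 1.63 × 0.7030)) = 5.15 s.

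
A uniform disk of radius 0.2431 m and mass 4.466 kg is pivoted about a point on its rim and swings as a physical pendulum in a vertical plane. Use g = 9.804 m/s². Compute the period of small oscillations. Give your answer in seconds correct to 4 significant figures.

1.212 s

I_cm = ½mr² = 0.13196 kg·m². The pivot is at distance d = 0.2431 m from the centre of mass.
By the parallel-axis theorem, I = I_cm + md² = 0.13196 + 0.26393 = 0.39589 kg·m².
T = 2π√(I/(mgd)) = 2π√(0.39589/(4.466 × 9.804 × 0.2431)) = 1.212 s.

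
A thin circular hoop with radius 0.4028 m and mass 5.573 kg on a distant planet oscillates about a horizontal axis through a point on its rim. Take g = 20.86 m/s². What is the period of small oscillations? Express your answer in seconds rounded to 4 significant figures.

1.235 s

I_cm = mr² = 0.90421 kg·m². The pivot is at distance d = 0.4028 m from the centre of mass.
By the parallel-axis theorem, I = I_cm + md² = 0.90421 + 0.90421 = 1.8084 kg·m².
T = 2π√(I/(mgd)) = 2π√(1.8084/(5.573 × 20.86 × 0.4028)) = 1.235 s.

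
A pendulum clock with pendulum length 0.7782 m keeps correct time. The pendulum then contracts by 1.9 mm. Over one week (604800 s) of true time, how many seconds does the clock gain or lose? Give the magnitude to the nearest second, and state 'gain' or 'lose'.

T ∝ √L, so T'/T = √(0.77630/0.7782) = 0.998778.
In 604800 s of true time the clock registers 604800/0.998778 = 605539.7 s, so it gains 740 s.

gain 740 s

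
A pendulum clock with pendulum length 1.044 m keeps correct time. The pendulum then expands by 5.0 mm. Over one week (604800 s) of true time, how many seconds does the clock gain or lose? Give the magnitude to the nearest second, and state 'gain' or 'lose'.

T ∝ √L, so T'/T = √(1.04900/1.044) = 1.00239.
In 604800 s of true time the clock registers 604800/1.00239 = 603356.9 s, so it loses 1443 s.

lose 1443 s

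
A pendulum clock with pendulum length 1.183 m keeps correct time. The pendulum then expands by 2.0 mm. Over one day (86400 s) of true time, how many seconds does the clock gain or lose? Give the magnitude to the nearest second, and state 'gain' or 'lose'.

lose 73 s

T ∝ √L, so T'/T = √(1.18500/1.183) = 1.00084.
In 86400 s of true time the clock registers 86400/1.00084 = 86327.1 s, so it loses 73 s.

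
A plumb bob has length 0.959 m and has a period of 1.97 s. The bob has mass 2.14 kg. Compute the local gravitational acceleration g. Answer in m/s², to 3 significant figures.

From T = 2π√(L/g), g = 4π²L/T² = 4π² × 0.959/1.970² = 9.76 m/s².

9.76 m/s²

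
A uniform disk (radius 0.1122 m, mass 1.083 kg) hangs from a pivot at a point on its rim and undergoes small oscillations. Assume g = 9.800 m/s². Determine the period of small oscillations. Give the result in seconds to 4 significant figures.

I_cm = ½mr² = 0.0068169 kg·m². The pivot is at distance d = 0.1122 m from the centre of mass.
By the parallel-axis theorem, I = I_cm + md² = 0.0068169 + 0.013634 = 0.020451 kg·m².
T = 2π√(I/(mgd)) = 2π√(0.020451/(1.083 × 9.800 × 0.1122)) = 0.8234 s.

0.8234 s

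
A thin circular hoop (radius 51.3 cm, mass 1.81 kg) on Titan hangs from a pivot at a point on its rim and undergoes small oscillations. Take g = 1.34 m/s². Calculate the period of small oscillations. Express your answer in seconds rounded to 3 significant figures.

I_cm = mr² = 0.4763 kg·m². The pivot is at distance d = 0.513 m from the centre of mass.
By the parallel-axis theorem, I = I_cm + md² = 0.4763 + 0.4763 = 0.9527 kg·m².
T = 2π√(I/(mgd)) = 2π√(0.9527/(1.81 × 1.34 × 0.513)) = 5.50 s.

5.50 s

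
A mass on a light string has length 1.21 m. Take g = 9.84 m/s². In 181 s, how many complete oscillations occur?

T = 2π√(L/g) = 2π√(1.21/9.84) = 2.203 s.
Number of complete oscillations = ⌊181/2.203⌋ = ⌊82.15⌋ = 82.

82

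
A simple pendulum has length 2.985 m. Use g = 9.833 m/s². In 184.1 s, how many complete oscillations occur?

53

T = 2π√(L/g) = 2π√(2.985/9.833) = 3.4619 s.
Number of complete oscillations = ⌊184.1/3.4619⌋ = ⌊53.180⌋ = 53.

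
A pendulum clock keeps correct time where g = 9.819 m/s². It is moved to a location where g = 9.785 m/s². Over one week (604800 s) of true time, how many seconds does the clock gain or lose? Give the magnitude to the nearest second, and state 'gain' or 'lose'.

lose 1048 s

The clock's period scales as T ∝ 1/√g, so T'/T = √(9.819/9.785) = 1.00174.
In 604800 s of true time the clock registers 604800/1.00174 = 603752.0 s, so it loses 1048 s.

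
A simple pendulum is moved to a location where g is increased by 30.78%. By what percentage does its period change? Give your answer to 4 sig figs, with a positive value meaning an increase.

-12.56%

T ∝ 1/√g, so T'/T = 1/√(1.3078) = 0.87444.
Percentage change in T = (0.87444 − 1) × 100% = -12.56%.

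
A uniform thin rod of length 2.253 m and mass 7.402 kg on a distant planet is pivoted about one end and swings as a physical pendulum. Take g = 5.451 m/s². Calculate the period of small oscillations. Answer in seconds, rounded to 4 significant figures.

For a physical pendulum T = 2π√(I/(mgd)), with d = 1.1265 m from pivot to centre of mass.
I_cm = mL²/12 = 7.402 × 2.253²/12 = 3.1311 kg·m²; I = I_cm + md² = 3.1311 + 7.402 × 1.1265² = 12.524 kg·m².
T = 2π√(12.524/(7.402 × 5.451 × 1.1265)) = 3.298 s.

3.298 s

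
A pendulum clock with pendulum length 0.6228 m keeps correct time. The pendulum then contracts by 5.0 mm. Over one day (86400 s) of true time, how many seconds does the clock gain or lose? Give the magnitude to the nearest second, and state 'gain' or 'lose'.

T ∝ √L, so T'/T = √(0.61780/0.6228) = 0.995978.
In 86400 s of true time the clock registers 86400/0.995978 = 86748.9 s, so it gains 349 s.

gain 349 s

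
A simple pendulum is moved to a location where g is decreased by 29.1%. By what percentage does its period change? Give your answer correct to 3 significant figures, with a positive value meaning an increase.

18.8%

T ∝ 1/√g, so T'/T = 1/√(0.7090) = 1.188.
Percentage change in T = (1.188 − 1) × 100% = 18.8%.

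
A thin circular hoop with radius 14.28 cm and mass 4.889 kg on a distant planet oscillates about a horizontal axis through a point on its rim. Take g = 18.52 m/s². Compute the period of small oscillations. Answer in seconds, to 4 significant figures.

0.7803 s

I_cm = mr² = 0.099696 kg·m². The pivot is at distance d = 0.1428 m from the centre of mass.
By the parallel-axis theorem, I = I_cm + md² = 0.099696 + 0.099696 = 0.19939 kg·m².
T = 2π√(I/(mgd)) = 2π√(0.19939/(4.889 × 18.52 × 0.1428)) = 0.7803 s.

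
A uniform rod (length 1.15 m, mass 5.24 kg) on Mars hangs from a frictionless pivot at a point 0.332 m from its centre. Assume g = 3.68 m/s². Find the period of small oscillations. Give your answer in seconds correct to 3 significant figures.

2.67 s

For a physical pendulum T = 2π√(I/(mgd)), with d = 0.3320 m from pivot to centre of mass.
I_cm = mL²/12 = 5.24 × 1.15²/12 = 0.5775 kg·m²; I = I_cm + md² = 0.5775 + 5.24 × 0.3320² = 1.155 kg·m².
T = 2π√(1.155/(5.24 × 3.68 × 0.3320)) = 2.67 s.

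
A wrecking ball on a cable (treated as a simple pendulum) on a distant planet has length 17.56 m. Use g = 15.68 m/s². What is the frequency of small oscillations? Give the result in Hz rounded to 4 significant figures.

0.1504 Hz

T = 2π√(L/g) = 2π√(17.56/15.68) = 6.6492 s, so f = 1/T = 0.1504 Hz.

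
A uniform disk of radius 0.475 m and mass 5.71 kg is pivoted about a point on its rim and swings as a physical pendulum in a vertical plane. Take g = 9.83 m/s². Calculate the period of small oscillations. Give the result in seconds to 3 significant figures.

1.69 s

I_cm = ½mr² = 0.6442 kg·m². The pivot is at distance d = 0.475 m from the centre of mass.
By the parallel-axis theorem, I = I_cm + md² = 0.6442 + 1.288 = 1.932 kg·m².
T = 2π√(I/(mgd)) = 2π√(1.932/(5.71 × 9.83 × 0.475)) = 1.69 s.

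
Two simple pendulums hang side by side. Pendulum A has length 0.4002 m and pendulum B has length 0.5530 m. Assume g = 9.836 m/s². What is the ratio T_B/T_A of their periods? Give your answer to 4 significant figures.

T ∝ √L, so T_B/T_A = √(L_B/L_A) = √(0.5530/0.4002) = 1.176.

1.176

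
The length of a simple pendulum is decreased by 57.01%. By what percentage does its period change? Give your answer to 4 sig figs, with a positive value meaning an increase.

-34.43%

T ∝ √L, so T'/T = √(0.42990) = 0.65567.
Percentage change in T = (0.65567 − 1) × 100% = -34.43%.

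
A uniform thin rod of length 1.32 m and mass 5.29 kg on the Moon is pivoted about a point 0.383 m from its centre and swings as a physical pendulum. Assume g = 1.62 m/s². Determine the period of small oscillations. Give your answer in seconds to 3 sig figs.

4.31 s

For a physical pendulum T = 2π√(I/(mgd)), with d = 0.3830 m from pivot to centre of mass.
I_cm = mL²/12 = 5.29 × 1.32²/12 = 0.7681 kg·m²; I = I_cm + md² = 0.7681 + 5.29 × 0.3830² = 1.544 kg·m².
T = 2π√(1.544/(5.29 × 1.62 × 0.3830)) = 4.31 s.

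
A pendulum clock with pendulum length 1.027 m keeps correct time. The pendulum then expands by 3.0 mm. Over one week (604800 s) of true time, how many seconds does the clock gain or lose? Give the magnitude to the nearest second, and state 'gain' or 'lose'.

lose 881 s

T ∝ √L, so T'/T = √(1.03000/1.027) = 1.00146.
In 604800 s of true time the clock registers 604800/1.00146 = 603918.6 s, so it loses 881 s.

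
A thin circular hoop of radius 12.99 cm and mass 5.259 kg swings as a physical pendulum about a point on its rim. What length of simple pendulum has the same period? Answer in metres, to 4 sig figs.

0.2598 m

The equivalent simple-pendulum length is L_eq = I/(md), where I is about the pivot and d = 0.12990 m.
I_cm = mR² = 0.088740 kg·m², so I = I_cm + md² = 0.088740 + 0.088740 = 0.17748 kg·m².
L_eq = 0.17748/(5.259 × 0.12990) = 0.2598 m.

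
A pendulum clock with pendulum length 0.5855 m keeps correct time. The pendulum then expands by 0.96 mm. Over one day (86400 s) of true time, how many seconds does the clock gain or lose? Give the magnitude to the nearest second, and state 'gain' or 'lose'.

T ∝ √L, so T'/T = √(0.58646/0.5855) = 1.00082.
In 86400 s of true time the clock registers 86400/1.00082 = 86329.3 s, so it loses 71 s.

lose 71 s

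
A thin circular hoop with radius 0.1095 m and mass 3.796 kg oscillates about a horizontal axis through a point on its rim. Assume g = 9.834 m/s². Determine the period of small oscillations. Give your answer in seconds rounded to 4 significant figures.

0.9376 s

I_cm = mr² = 0.045515 kg·m². The pivot is at distance d = 0.1095 m from the centre of mass.
By the parallel-axis theorem, I = I_cm + md² = 0.045515 + 0.045515 = 0.091030 kg·m².
T = 2π√(I/(mgd)) = 2π√(0.091030/(3.796 × 9.834 × 0.1095)) = 0.9376 s.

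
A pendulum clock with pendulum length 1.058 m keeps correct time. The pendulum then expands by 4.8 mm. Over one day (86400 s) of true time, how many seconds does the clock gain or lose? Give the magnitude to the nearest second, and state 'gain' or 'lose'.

T ∝ √L, so T'/T = √(1.06280/1.058) = 1.00227.
In 86400 s of true time the clock registers 86400/1.00227 = 86204.7 s, so it loses 195 s.

lose 195 s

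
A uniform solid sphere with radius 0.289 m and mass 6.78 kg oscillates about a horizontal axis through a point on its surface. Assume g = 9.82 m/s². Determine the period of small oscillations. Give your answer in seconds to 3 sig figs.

I_cm = (2/5)mr² = 0.2265 kg·m². The pivot is at distance d = 0.289 m from the centre of mass.
By the parallel-axis theorem, I = I_cm + md² = 0.2265 + 0.5663 = 0.7928 kg·m².
T = 2π√(I/(mgd)) = 2π√(0.7928/(6.78 × 9.82 × 0.289)) = 1.28 s.

1.28 s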